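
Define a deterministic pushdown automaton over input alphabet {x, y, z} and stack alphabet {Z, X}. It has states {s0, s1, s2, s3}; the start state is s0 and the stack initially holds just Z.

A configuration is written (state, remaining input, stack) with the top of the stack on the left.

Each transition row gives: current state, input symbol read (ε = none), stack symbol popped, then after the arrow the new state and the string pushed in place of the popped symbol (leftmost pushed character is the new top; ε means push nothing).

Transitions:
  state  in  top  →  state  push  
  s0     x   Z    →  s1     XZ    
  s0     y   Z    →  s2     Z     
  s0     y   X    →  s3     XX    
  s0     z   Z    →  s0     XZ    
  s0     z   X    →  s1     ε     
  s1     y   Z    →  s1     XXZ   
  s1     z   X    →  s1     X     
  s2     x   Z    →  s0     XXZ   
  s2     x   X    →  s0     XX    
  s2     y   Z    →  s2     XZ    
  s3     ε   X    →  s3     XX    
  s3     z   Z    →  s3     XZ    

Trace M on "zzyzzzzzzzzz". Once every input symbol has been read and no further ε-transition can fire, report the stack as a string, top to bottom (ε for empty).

(s0, zzyzzzzzzzzz, Z) ⊢ (s0, zyzzzzzzzzz, XZ) ⊢ (s1, yzzzzzzzzz, Z) ⊢ (s1, zzzzzzzzz, XXZ) ⊢ (s1, zzzzzzzz, XXZ) ⊢ (s1, zzzzzzz, XXZ) ⊢ (s1, zzzzzz, XXZ) ⊢ (s1, zzzzz, XXZ) ⊢ (s1, zzzz, XXZ) ⊢ (s1, zzz, XXZ) ⊢ (s1, zz, XXZ) ⊢ (s1, z, XXZ) ⊢ (s1, ε, XXZ)
All input consumed in state s1 with stack XXZ.

XXZ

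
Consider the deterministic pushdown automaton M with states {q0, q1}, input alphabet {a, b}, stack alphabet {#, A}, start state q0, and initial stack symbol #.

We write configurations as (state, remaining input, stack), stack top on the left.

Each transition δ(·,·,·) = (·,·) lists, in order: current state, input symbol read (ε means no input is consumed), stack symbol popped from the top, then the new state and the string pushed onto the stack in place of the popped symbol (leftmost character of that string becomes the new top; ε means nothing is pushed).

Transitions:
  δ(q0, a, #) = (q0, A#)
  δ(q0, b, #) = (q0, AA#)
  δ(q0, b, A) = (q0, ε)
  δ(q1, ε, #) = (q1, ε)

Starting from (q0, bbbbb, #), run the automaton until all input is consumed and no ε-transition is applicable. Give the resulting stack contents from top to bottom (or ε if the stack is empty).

A#

(q0, bbbbb, #)
  read b, top #: go to q0, push AA# → (q0, bbbb, AA#)
  read b, top A: go to q0, push ε → (q0, bbb, A#)
  read b, top A: go to q0, push ε → (q0, bb, #)
  read b, top #: go to q0, push AA# → (q0, b, AA#)
  read b, top A: go to q0, push ε → (q0, ε, A#)
All input consumed in state q0 with stack A#.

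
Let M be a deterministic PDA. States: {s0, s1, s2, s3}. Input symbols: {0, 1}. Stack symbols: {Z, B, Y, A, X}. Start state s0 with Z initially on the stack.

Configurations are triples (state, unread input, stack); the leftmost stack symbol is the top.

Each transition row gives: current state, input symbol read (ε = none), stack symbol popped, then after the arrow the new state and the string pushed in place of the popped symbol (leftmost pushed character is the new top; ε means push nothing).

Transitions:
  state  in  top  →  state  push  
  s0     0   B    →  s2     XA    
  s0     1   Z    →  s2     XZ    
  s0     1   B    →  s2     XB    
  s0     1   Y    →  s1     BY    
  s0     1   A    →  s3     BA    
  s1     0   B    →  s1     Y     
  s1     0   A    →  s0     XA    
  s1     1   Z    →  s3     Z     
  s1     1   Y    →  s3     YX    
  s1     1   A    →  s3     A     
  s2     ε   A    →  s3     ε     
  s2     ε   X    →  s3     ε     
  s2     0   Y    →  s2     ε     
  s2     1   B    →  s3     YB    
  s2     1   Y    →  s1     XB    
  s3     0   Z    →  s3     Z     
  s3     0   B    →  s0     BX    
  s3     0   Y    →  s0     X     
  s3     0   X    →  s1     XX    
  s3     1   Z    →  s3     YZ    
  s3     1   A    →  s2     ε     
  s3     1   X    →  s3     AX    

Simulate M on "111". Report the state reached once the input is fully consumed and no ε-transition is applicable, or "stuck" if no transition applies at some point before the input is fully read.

(s0, 111, Z)
  read 1, top Z: go to s2, push XZ → (s2, 11, XZ)
  ε-move, top X: go to s3, push ε → (s3, 11, Z)
  read 1, top Z: go to s3, push YZ → (s3, 1, YZ)
No transition for (s3, 1, top Y); M blocks with input 1 remaining.

stuck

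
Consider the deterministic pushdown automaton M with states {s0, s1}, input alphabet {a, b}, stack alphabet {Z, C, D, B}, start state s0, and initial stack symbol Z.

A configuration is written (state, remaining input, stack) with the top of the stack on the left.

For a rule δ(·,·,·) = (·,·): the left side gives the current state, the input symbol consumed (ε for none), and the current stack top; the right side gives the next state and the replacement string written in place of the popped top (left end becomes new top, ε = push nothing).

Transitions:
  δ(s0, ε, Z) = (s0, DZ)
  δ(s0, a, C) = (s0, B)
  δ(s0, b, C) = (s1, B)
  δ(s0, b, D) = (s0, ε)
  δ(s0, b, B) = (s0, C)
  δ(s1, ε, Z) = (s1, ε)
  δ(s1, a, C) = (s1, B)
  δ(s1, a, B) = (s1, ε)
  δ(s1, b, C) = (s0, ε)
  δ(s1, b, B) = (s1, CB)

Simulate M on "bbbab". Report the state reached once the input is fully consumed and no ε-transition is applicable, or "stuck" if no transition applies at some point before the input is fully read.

(s0, bbbab, Z) ⊢ (s0, bbbab, DZ) ⊢ (s0, bbab, Z) ⊢ (s0, bbab, DZ) ⊢ (s0, bab, Z) ⊢ (s0, bab, DZ) ⊢ (s0, ab, Z) ⊢ (s0, ab, DZ)
No transition for (s0, a, top D); M blocks with input ab remaining.

stuck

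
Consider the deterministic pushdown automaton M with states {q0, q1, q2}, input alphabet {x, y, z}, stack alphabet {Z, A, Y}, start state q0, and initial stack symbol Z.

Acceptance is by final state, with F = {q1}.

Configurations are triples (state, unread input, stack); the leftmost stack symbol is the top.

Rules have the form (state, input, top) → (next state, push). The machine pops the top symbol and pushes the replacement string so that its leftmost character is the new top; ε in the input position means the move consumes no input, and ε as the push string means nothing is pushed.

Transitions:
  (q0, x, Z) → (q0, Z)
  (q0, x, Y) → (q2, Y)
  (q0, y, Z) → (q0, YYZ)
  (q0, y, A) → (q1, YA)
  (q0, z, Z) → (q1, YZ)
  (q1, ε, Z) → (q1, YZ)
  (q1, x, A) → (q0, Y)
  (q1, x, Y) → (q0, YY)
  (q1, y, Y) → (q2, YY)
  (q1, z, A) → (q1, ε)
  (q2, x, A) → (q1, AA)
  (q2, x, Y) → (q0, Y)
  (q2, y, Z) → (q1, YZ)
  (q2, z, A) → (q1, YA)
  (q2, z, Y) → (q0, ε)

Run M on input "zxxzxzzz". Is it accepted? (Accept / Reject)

(q0, zxxzxzzz, Z)
  read z, top Z: go to q1, push YZ → (q1, xxzxzzz, YZ)
  read x, top Y: go to q0, push YY → (q0, xzxzzz, YYZ)
  read x, top Y: go to q2, push Y → (q2, zxzzz, YYZ)
  read z, top Y: go to q0, push ε → (q0, xzzz, YZ)
  read x, top Y: go to q2, push Y → (q2, zzz, YZ)
  read z, top Y: go to q0, push ε → (q0, zz, Z)
  read z, top Z: go to q1, push YZ → (q1, z, YZ)
No transition applies at (q1, z, YZ); input not fully consumed.

Reject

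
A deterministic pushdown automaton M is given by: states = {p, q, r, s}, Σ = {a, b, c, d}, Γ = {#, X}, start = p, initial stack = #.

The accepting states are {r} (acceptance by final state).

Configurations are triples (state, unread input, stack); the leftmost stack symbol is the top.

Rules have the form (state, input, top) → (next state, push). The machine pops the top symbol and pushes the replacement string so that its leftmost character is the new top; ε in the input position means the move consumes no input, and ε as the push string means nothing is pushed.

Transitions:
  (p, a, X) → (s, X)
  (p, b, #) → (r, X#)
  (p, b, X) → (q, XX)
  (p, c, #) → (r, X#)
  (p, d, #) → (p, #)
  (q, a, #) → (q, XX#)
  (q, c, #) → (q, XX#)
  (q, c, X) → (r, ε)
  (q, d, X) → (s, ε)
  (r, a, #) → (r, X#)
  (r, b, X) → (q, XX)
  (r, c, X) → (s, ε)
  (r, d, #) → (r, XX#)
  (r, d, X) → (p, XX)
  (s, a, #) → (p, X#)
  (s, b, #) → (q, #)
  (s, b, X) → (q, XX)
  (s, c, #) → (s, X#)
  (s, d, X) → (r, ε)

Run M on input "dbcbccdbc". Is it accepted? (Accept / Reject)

Accept

(p, dbcbccdbc, #) ⊢ (p, bcbccdbc, #) ⊢ (r, cbccdbc, X#) ⊢ (s, bccdbc, #) ⊢ (q, ccdbc, #) ⊢ (q, cdbc, XX#) ⊢ (r, dbc, X#) ⊢ (p, bc, XX#) ⊢ (q, c, XXX#) ⊢ (r, ε, XX#)
All input consumed; state r ∈ F.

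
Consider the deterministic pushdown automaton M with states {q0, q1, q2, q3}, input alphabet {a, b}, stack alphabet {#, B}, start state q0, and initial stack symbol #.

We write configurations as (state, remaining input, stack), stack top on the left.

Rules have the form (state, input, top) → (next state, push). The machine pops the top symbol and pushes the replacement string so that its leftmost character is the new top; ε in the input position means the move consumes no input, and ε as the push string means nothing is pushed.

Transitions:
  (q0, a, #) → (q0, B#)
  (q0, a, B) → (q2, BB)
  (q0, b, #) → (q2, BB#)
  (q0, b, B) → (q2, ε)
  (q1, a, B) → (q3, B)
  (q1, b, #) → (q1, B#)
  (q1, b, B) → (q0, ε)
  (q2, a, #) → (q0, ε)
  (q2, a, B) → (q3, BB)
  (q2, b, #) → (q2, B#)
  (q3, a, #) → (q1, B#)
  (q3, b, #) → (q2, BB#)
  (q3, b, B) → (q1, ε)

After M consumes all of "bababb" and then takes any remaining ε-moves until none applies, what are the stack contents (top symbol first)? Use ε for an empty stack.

#

(q0, bababb, #) ⊢ (q2, ababb, BB#) ⊢ (q3, babb, BBB#) ⊢ (q1, abb, BB#) ⊢ (q3, bb, BB#) ⊢ (q1, b, B#) ⊢ (q0, ε, #)
All input consumed in state q0 with stack #.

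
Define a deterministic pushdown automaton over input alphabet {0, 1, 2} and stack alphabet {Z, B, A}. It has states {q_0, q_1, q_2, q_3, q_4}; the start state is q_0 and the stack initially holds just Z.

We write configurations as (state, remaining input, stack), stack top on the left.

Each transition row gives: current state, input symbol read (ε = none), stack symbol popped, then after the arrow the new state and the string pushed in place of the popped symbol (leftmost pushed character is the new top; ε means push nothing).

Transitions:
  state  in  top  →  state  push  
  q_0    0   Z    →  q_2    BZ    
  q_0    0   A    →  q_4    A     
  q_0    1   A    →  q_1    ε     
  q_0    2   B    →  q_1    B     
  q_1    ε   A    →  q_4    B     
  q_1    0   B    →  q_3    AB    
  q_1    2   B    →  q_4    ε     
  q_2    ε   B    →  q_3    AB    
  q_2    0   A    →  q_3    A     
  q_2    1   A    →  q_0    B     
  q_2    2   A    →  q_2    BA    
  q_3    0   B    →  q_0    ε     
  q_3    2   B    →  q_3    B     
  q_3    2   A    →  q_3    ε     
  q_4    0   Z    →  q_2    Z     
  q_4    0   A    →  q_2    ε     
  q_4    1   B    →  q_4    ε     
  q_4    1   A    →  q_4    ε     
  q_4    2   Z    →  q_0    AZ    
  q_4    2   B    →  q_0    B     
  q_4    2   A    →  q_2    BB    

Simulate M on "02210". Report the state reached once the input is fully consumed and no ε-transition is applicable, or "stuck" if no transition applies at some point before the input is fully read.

(q_0, 02210, Z)
  read 0, top Z: go to q_2, push BZ → (q_2, 2210, BZ)
  ε-move, top B: go to q_3, push AB → (q_3, 2210, ABZ)
  read 2, top A: go to q_3, push ε → (q_3, 210, BZ)
  read 2, top B: go to q_3, push B → (q_3, 10, BZ)
No transition for (q_3, 1, top B); M blocks with input 10 remaining.

stuck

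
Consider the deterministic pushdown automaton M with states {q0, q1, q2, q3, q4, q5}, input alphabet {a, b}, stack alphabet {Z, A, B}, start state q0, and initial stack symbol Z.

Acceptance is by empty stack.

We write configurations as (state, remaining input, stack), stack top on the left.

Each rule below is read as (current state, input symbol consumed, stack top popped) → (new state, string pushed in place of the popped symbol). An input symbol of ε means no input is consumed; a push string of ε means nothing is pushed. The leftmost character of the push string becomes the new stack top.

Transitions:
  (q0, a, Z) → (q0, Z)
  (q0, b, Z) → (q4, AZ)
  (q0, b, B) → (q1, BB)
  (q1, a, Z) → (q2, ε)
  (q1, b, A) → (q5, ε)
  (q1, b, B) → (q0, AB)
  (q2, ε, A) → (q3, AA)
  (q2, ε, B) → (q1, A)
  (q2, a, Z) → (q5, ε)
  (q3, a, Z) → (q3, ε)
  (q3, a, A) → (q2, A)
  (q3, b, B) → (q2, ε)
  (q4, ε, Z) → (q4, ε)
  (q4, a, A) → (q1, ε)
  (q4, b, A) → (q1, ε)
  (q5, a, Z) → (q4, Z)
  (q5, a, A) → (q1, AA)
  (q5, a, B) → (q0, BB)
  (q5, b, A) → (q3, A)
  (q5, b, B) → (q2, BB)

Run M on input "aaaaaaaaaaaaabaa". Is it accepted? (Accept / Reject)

(q0, aaaaaaaaaaaaabaa, Z)
  read a, top Z: go to q0, push Z → (q0, aaaaaaaaaaaabaa, Z)
  read a, top Z: go to q0, push Z → (q0, aaaaaaaaaaabaa, Z)
  read a, top Z: go to q0, push Z → (q0, aaaaaaaaaabaa, Z)
  read a, top Z: go to q0, push Z → (q0, aaaaaaaaabaa, Z)
  read a, top Z: go to q0, push Z → (q0, aaaaaaaabaa, Z)
  read a, top Z: go to q0, push Z → (q0, aaaaaaabaa, Z)
  read a, top Z: go to q0, push Z → (q0, aaaaaabaa, Z)
  read a, top Z: go to q0, push Z → (q0, aaaaabaa, Z)
  read a, top Z: go to q0, push Z → (q0, aaaabaa, Z)
  read a, top Z: go to q0, push Z → (q0, aaabaa, Z)
  read a, top Z: go to q0, push Z → (q0, aabaa, Z)
  read a, top Z: go to q0, push Z → (q0, abaa, Z)
  read a, top Z: go to q0, push Z → (q0, baa, Z)
  read b, top Z: go to q4, push AZ → (q4, aa, AZ)
  read a, top A: go to q1, push ε → (q1, a, Z)
  read a, top Z: go to q2, push ε → (q2, ε, ε)
All input consumed and the stack is empty.

Accept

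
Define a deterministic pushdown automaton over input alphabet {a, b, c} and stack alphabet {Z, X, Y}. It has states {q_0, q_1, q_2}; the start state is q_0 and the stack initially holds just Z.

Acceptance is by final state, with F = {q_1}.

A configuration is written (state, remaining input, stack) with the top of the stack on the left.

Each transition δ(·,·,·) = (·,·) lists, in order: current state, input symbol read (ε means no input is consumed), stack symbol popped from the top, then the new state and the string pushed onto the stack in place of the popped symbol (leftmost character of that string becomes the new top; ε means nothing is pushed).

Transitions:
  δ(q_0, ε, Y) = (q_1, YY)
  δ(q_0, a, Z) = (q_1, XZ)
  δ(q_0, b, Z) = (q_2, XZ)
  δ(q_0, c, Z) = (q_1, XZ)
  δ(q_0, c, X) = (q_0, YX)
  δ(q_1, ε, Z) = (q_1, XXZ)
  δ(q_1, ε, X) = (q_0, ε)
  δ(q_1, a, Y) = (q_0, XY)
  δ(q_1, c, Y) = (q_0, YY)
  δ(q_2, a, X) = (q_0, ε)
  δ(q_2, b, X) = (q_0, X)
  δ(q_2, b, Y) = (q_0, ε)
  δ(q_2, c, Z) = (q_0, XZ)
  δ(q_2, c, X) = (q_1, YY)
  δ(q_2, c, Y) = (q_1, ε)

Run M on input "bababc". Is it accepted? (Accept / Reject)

(q_0, bababc, Z)
  read b, top Z: go to q_2, push XZ → (q_2, ababc, XZ)
  read a, top X: go to q_0, push ε → (q_0, babc, Z)
  read b, top Z: go to q_2, push XZ → (q_2, abc, XZ)
  read a, top X: go to q_0, push ε → (q_0, bc, Z)
  read b, top Z: go to q_2, push XZ → (q_2, c, XZ)
  read c, top X: go to q_1, push YY → (q_1, ε, YYZ)
All input consumed; state q_1 ∈ F.

Accept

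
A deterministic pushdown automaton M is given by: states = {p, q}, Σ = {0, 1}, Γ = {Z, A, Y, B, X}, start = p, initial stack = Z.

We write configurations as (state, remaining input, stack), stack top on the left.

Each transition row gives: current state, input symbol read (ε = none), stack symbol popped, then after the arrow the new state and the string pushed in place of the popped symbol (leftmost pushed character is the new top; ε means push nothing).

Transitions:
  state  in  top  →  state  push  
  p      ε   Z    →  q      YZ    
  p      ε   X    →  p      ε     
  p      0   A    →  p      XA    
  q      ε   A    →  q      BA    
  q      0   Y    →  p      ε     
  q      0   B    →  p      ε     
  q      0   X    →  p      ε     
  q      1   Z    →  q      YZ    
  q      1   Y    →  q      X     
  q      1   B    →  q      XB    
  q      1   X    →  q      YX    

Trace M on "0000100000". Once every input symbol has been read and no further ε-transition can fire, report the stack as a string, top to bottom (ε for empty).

(p, 0000100000, Z)
  ε-move, top Z: go to q, push YZ → (q, 0000100000, YZ)
  read 0, top Y: go to p, push ε → (p, 000100000, Z)
  ε-move, top Z: go to q, push YZ → (q, 000100000, YZ)
  read 0, top Y: go to p, push ε → (p, 00100000, Z)
  ε-move, top Z: go to q, push YZ → (q, 00100000, YZ)
  read 0, top Y: go to p, push ε → (p, 0100000, Z)
  ε-move, top Z: go to q, push YZ → (q, 0100000, YZ)
  read 0, top Y: go to p, push ε → (p, 100000, Z)
  ε-move, top Z: go to q, push YZ → (q, 100000, YZ)
  read 1, top Y: go to q, push X → (q, 00000, XZ)
  read 0, top X: go to p, push ε → (p, 0000, Z)
  ε-move, top Z: go to q, push YZ → (q, 0000, YZ)
  read 0, top Y: go to p, push ε → (p, 000, Z)
  ε-move, top Z: go to q, push YZ → (q, 000, YZ)
  read 0, top Y: go to p, push ε → (p, 00, Z)
  ε-move, top Z: go to q, push YZ → (q, 00, YZ)
  read 0, top Y: go to p, push ε → (p, 0, Z)
  ε-move, top Z: go to q, push YZ → (q, 0, YZ)
  read 0, top Y: go to p, push ε → (p, ε, Z)
  ε-move, top Z: go to q, push YZ → (q, ε, YZ)
All input consumed in state q with stack YZ.

YZ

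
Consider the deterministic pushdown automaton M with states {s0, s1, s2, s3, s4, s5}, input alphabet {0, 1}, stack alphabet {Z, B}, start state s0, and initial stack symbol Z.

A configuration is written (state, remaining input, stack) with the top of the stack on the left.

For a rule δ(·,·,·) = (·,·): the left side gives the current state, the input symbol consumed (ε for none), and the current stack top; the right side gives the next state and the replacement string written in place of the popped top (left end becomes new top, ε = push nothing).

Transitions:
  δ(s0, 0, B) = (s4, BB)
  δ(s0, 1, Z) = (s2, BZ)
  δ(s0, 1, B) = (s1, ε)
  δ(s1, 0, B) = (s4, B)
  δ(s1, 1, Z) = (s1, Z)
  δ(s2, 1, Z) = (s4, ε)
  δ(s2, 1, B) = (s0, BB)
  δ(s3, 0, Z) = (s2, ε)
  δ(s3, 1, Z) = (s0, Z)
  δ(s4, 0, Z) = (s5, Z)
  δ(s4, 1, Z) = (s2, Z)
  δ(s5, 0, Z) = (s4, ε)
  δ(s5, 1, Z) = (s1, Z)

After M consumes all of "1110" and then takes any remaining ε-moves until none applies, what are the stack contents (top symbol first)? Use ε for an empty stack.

(s0, 1110, Z) ⊢ (s2, 110, BZ) ⊢ (s0, 10, BBZ) ⊢ (s1, 0, BZ) ⊢ (s4, ε, BZ)
All input consumed in state s4 with stack BZ.

BZ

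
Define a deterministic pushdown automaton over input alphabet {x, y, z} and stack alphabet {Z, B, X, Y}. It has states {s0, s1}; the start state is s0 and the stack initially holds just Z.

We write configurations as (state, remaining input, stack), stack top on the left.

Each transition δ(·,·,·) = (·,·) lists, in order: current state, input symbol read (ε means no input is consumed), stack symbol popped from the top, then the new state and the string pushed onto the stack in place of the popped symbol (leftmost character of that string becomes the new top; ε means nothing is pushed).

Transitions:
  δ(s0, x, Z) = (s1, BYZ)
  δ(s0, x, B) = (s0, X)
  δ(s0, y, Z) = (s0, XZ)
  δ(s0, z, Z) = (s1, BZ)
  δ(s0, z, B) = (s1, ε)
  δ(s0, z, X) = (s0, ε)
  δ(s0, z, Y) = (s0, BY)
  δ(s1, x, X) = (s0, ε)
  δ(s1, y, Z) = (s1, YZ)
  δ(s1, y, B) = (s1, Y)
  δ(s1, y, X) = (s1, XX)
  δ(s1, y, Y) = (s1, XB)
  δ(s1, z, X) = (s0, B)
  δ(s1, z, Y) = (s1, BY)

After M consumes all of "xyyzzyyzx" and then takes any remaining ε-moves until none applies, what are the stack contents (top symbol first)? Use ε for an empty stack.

(s0, xyyzzyyzx, Z)
  read x, top Z: go to s1, push BYZ → (s1, yyzzyyzx, BYZ)
  read y, top B: go to s1, push Y → (s1, yzzyyzx, YYZ)
  read y, top Y: go to s1, push XB → (s1, zzyyzx, XBYZ)
  read z, top X: go to s0, push B → (s0, zyyzx, BBYZ)
  read z, top B: go to s1, push ε → (s1, yyzx, BYZ)
  read y, top B: go to s1, push Y → (s1, yzx, YYZ)
  read y, top Y: go to s1, push XB → (s1, zx, XBYZ)
  read z, top X: go to s0, push B → (s0, x, BBYZ)
  read x, top B: go to s0, push X → (s0, ε, XBYZ)
All input consumed in state s0 with stack XBYZ.

XBYZ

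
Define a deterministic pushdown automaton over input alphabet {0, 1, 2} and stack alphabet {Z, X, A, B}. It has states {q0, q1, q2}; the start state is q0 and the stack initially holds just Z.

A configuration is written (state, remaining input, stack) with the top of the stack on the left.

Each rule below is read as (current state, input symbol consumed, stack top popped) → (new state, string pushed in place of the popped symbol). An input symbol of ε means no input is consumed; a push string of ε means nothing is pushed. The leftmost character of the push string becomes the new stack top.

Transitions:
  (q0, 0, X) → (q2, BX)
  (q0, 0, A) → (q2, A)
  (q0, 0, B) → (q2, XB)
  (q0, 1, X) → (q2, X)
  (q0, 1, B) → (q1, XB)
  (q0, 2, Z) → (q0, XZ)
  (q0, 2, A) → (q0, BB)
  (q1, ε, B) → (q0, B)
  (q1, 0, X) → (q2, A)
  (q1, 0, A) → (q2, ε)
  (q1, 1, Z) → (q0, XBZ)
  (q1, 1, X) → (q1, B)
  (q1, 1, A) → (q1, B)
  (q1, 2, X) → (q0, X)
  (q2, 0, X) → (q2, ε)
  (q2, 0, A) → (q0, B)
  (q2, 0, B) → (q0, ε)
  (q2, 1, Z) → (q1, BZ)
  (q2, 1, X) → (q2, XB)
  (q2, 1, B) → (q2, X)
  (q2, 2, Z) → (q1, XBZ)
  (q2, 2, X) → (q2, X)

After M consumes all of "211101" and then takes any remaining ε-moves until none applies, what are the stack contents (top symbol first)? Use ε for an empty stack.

XBZ

(q0, 211101, Z) ⊢ (q0, 11101, XZ) ⊢ (q2, 1101, XZ) ⊢ (q2, 101, XBZ) ⊢ (q2, 01, XBBZ) ⊢ (q2, 1, BBZ) ⊢ (q2, ε, XBZ)
All input consumed in state q2 with stack XBZ.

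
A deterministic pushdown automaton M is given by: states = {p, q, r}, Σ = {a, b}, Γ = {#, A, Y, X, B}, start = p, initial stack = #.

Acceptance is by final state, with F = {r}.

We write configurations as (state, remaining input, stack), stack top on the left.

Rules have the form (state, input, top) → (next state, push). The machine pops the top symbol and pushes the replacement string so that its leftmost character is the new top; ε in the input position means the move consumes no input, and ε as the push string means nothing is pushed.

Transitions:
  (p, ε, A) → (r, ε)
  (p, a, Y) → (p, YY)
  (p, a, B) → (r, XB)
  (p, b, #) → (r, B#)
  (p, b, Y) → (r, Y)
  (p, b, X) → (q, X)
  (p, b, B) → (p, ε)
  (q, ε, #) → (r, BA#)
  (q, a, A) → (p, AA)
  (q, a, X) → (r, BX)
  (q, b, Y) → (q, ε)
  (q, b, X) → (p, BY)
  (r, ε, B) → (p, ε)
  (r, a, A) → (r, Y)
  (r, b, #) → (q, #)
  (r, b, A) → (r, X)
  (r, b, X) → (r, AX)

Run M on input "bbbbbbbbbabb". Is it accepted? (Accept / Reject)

Reject

(p, bbbbbbbbbabb, #)
  read b, top #: go to r, push B# → (r, bbbbbbbbabb, B#)
  ε-move, top B: go to p, push ε → (p, bbbbbbbbabb, #)
  read b, top #: go to r, push B# → (r, bbbbbbbabb, B#)
  ε-move, top B: go to p, push ε → (p, bbbbbbbabb, #)
  read b, top #: go to r, push B# → (r, bbbbbbabb, B#)
  ε-move, top B: go to p, push ε → (p, bbbbbbabb, #)
  read b, top #: go to r, push B# → (r, bbbbbabb, B#)
  ε-move, top B: go to p, push ε → (p, bbbbbabb, #)
  read b, top #: go to r, push B# → (r, bbbbabb, B#)
  ε-move, top B: go to p, push ε → (p, bbbbabb, #)
  read b, top #: go to r, push B# → (r, bbbabb, B#)
  ε-move, top B: go to p, push ε → (p, bbbabb, #)
  read b, top #: go to r, push B# → (r, bbabb, B#)
  ε-move, top B: go to p, push ε → (p, bbabb, #)
  read b, top #: go to r, push B# → (r, babb, B#)
  ε-move, top B: go to p, push ε → (p, babb, #)
  read b, top #: go to r, push B# → (r, abb, B#)
  ε-move, top B: go to p, push ε → (p, abb, #)
No transition applies at (p, abb, #); input not fully consumed.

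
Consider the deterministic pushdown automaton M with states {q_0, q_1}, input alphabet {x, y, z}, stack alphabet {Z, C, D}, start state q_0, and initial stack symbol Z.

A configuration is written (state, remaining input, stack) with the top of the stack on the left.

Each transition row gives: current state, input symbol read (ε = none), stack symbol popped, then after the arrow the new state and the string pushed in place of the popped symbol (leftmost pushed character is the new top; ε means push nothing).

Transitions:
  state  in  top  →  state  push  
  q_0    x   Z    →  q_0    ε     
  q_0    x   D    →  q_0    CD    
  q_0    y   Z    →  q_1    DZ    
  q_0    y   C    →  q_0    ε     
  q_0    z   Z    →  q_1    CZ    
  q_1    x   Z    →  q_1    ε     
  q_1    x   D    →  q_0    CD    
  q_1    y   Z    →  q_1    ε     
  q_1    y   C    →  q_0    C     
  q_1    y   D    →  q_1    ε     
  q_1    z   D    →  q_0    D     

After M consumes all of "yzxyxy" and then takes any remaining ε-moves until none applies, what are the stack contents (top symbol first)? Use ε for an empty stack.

(q_0, yzxyxy, Z)
  read y, top Z: go to q_1, push DZ → (q_1, zxyxy, DZ)
  read z, top D: go to q_0, push D → (q_0, xyxy, DZ)
  read x, top D: go to q_0, push CD → (q_0, yxy, CDZ)
  read y, top C: go to q_0, push ε → (q_0, xy, DZ)
  read x, top D: go to q_0, push CD → (q_0, y, CDZ)
  read y, top C: go to q_0, push ε → (q_0, ε, DZ)
All input consumed in state q_0 with stack DZ.

DZ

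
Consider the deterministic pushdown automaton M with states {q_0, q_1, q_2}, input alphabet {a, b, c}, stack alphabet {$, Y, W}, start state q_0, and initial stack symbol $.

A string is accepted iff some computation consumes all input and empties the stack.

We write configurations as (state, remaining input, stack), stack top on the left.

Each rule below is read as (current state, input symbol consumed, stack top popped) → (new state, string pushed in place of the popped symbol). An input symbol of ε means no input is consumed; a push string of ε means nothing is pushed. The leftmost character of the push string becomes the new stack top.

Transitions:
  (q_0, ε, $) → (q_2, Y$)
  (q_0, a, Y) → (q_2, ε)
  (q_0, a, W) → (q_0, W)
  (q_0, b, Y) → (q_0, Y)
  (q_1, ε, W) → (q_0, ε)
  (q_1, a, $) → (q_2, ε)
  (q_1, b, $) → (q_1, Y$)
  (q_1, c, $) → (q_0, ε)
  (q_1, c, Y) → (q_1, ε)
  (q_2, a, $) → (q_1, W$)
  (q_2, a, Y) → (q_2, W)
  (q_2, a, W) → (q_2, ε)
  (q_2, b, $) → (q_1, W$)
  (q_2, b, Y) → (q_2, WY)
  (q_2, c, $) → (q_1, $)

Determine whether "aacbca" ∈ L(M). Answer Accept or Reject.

(q_0, aacbca, $)
  ε-move, top $: go to q_2, push Y$ → (q_2, aacbca, Y$)
  read a, top Y: go to q_2, push W → (q_2, acbca, W$)
  read a, top W: go to q_2, push ε → (q_2, cbca, $)
  read c, top $: go to q_1, push $ → (q_1, bca, $)
  read b, top $: go to q_1, push Y$ → (q_1, ca, Y$)
  read c, top Y: go to q_1, push ε → (q_1, a, $)
  read a, top $: go to q_2, push ε → (q_2, ε, ε)
All input consumed and the stack is empty.

Accept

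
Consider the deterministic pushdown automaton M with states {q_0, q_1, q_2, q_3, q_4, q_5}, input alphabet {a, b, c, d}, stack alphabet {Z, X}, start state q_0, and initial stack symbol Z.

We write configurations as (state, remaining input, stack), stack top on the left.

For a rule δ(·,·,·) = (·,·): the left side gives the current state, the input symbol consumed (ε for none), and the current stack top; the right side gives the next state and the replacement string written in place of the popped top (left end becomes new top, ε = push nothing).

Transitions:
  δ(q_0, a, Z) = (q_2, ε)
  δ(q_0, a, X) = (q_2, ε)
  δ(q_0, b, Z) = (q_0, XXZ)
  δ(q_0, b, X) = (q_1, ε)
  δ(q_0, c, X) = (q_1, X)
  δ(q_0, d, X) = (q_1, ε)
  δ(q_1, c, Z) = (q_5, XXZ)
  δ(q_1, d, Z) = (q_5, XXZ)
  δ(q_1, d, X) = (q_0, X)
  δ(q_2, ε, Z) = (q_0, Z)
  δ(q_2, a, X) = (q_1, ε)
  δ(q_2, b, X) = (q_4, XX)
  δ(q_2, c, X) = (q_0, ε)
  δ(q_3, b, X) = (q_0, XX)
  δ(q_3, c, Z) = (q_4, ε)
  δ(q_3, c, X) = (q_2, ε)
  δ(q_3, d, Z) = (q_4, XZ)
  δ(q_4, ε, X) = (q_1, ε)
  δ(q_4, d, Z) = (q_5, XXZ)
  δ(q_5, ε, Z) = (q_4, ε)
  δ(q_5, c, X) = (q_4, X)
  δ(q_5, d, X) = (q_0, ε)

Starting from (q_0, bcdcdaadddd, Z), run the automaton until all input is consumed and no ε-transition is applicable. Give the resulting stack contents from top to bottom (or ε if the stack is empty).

(q_0, bcdcdaadddd, Z) ⊢ (q_0, cdcdaadddd, XXZ) ⊢ (q_1, dcdaadddd, XXZ) ⊢ (q_0, cdaadddd, XXZ) ⊢ (q_1, daadddd, XXZ) ⊢ (q_0, aadddd, XXZ) ⊢ (q_2, adddd, XZ) ⊢ (q_1, dddd, Z) ⊢ (q_5, ddd, XXZ) ⊢ (q_0, dd, XZ) ⊢ (q_1, d, Z) ⊢ (q_5, ε, XXZ)
All input consumed in state q_5 with stack XXZ.

XXZ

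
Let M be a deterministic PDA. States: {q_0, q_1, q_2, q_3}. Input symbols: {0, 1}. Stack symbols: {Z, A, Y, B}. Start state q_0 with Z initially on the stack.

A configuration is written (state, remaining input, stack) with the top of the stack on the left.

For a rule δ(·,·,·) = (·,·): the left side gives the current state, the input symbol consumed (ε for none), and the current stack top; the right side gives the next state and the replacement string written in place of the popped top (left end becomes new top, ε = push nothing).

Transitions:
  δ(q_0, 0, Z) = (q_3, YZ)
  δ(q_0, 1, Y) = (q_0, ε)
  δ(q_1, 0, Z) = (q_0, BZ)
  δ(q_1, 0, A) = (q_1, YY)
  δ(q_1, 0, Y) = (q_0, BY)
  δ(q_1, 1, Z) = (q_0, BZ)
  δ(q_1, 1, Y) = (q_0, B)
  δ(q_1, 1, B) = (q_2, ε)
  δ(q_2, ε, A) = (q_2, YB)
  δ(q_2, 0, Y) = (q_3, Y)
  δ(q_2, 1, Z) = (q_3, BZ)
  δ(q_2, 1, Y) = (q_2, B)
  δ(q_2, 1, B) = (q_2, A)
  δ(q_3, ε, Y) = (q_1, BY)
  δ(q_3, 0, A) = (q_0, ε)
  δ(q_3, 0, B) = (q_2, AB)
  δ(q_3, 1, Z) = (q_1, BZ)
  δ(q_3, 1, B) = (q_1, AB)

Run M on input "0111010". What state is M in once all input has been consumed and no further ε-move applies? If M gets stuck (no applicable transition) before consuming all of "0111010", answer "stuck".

(q_0, 0111010, Z)
  read 0, top Z: go to q_3, push YZ → (q_3, 111010, YZ)
  ε-move, top Y: go to q_1, push BY → (q_1, 111010, BYZ)
  read 1, top B: go to q_2, push ε → (q_2, 11010, YZ)
  read 1, top Y: go to q_2, push B → (q_2, 1010, BZ)
  read 1, top B: go to q_2, push A → (q_2, 010, AZ)
  ε-move, top A: go to q_2, push YB → (q_2, 010, YBZ)
  read 0, top Y: go to q_3, push Y → (q_3, 10, YBZ)
  ε-move, top Y: go to q_1, push BY → (q_1, 10, BYBZ)
  read 1, top B: go to q_2, push ε → (q_2, 0, YBZ)
  read 0, top Y: go to q_3, push Y → (q_3, ε, YBZ)
  ε-move, top Y: go to q_1, push BY → (q_1, ε, BYBZ)
All input consumed; M is in state q_1.

q_1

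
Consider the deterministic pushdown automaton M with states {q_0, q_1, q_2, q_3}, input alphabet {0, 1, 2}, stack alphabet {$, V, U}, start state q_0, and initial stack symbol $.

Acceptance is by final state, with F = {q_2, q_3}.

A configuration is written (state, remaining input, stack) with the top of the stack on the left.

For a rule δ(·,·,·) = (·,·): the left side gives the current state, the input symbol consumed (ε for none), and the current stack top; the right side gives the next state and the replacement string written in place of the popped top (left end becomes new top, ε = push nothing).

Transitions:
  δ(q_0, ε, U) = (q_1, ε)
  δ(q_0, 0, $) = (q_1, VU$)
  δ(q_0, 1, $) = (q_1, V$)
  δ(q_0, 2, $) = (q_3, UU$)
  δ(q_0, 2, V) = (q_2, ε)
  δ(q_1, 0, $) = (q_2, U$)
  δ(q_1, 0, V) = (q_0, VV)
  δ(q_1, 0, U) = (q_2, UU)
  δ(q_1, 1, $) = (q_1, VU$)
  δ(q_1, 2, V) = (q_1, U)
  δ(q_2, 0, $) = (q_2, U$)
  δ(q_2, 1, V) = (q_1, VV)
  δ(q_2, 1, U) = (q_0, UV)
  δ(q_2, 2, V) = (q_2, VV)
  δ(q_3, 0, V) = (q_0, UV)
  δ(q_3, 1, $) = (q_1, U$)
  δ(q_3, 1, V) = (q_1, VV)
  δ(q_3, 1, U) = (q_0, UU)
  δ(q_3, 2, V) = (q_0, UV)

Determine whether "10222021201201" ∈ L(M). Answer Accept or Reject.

(q_0, 10222021201201, $) ⊢ (q_1, 0222021201201, V$) ⊢ (q_0, 222021201201, VV$) ⊢ (q_2, 22021201201, V$) ⊢ (q_2, 2021201201, VV$) ⊢ (q_2, 021201201, VVV$)
No transition applies at (q_2, 021201201, VVV$); input not fully consumed.

Reject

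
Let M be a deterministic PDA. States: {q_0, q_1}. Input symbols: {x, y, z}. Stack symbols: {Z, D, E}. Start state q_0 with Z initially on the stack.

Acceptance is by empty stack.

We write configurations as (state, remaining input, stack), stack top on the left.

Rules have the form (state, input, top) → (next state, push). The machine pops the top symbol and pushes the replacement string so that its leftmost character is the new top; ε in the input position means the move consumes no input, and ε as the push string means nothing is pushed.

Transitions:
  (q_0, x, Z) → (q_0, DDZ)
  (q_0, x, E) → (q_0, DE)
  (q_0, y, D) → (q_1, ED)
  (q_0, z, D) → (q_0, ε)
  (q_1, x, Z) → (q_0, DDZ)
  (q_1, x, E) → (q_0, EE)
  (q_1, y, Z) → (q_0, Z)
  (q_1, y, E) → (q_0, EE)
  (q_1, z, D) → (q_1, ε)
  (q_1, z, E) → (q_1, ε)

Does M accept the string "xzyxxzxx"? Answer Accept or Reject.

(q_0, xzyxxzxx, Z)
  read x, top Z: go to q_0, push DDZ → (q_0, zyxxzxx, DDZ)
  read z, top D: go to q_0, push ε → (q_0, yxxzxx, DZ)
  read y, top D: go to q_1, push ED → (q_1, xxzxx, EDZ)
  read x, top E: go to q_0, push EE → (q_0, xzxx, EEDZ)
  read x, top E: go to q_0, push DE → (q_0, zxx, DEEDZ)
  read z, top D: go to q_0, push ε → (q_0, xx, EEDZ)
  read x, top E: go to q_0, push DE → (q_0, x, DEEDZ)
No transition applies at (q_0, x, DEEDZ); input not fully consumed.

Reject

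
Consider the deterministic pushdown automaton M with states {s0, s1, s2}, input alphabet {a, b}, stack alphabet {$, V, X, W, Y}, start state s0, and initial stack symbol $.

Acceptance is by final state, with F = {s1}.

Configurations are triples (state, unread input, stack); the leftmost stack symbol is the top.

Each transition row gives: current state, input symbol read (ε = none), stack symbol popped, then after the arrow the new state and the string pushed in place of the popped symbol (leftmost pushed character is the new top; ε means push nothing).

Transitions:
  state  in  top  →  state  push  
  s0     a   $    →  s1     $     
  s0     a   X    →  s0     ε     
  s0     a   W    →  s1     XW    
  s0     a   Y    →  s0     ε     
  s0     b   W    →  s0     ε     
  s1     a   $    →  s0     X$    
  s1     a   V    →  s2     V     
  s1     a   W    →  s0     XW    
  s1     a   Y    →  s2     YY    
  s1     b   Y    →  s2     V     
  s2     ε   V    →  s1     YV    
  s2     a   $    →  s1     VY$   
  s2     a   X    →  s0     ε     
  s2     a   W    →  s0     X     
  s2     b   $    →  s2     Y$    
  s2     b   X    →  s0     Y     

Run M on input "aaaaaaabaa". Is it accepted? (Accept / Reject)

Reject

(s0, aaaaaaabaa, $)
  read a, top $: go to s1, push $ → (s1, aaaaaabaa, $)
  read a, top $: go to s0, push X$ → (s0, aaaaabaa, X$)
  read a, top X: go to s0, push ε → (s0, aaaabaa, $)
  read a, top $: go to s1, push $ → (s1, aaabaa, $)
  read a, top $: go to s0, push X$ → (s0, aabaa, X$)
  read a, top X: go to s0, push ε → (s0, abaa, $)
  read a, top $: go to s1, push $ → (s1, baa, $)
No transition applies at (s1, baa, $); input not fully consumed.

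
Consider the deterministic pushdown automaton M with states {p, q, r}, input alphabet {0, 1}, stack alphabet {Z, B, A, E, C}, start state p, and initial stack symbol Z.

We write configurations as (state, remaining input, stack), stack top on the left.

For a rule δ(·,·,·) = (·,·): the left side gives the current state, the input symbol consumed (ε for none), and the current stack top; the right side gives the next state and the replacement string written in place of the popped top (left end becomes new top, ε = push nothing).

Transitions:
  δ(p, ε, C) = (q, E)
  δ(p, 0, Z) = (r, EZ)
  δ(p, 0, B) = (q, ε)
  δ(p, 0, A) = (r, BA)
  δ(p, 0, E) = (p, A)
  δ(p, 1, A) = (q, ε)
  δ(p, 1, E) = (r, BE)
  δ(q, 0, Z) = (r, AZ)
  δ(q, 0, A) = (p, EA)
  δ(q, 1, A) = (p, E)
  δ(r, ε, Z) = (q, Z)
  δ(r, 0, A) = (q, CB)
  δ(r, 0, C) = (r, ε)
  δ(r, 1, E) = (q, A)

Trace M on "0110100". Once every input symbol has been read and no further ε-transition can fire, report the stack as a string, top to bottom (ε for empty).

(p, 0110100, Z) ⊢ (r, 110100, EZ) ⊢ (q, 10100, AZ) ⊢ (p, 0100, EZ) ⊢ (p, 100, AZ) ⊢ (q, 00, Z) ⊢ (r, 0, AZ) ⊢ (q, ε, CBZ)
All input consumed in state q with stack CBZ.

CBZ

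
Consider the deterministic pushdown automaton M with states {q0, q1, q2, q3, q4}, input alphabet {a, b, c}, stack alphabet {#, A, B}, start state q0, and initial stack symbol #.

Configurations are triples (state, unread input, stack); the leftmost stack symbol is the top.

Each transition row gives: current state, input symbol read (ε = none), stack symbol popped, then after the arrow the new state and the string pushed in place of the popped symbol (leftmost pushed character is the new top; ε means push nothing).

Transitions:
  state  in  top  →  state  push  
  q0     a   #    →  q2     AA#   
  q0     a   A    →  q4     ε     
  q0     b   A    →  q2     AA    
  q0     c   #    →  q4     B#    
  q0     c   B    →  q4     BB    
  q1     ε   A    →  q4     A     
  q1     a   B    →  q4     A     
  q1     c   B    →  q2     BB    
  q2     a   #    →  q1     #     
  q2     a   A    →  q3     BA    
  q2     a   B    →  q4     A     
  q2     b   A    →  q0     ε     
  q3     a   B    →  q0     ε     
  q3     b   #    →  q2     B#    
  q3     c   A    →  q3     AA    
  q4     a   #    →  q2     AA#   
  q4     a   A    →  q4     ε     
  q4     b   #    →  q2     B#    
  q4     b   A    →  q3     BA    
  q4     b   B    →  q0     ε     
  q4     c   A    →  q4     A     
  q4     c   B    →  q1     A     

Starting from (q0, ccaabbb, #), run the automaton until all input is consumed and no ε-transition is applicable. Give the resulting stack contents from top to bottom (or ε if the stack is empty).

(q0, ccaabbb, #) ⊢ (q4, caabbb, B#) ⊢ (q1, aabbb, A#) ⊢ (q4, aabbb, A#) ⊢ (q4, abbb, #) ⊢ (q2, bbb, AA#) ⊢ (q0, bb, A#) ⊢ (q2, b, AA#) ⊢ (q0, ε, A#)
All input consumed in state q0 with stack A#.

A#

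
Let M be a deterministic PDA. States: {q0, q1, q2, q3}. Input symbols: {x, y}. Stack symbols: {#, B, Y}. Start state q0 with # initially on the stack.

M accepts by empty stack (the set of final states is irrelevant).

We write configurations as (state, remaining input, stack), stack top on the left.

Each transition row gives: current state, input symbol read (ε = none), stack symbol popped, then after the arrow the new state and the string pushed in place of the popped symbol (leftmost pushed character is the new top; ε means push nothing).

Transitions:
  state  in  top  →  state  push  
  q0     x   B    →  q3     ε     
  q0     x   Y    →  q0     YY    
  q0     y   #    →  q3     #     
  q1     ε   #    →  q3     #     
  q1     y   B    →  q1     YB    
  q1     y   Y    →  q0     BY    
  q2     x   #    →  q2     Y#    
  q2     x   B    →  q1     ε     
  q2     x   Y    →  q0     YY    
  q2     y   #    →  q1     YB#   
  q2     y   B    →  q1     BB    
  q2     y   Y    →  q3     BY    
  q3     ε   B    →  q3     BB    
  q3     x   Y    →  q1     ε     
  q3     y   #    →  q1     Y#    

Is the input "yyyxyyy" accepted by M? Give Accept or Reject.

Reject

(q0, yyyxyyy, #)
  read y, top #: go to q3, push # → (q3, yyxyyy, #)
  read y, top #: go to q1, push Y# → (q1, yxyyy, Y#)
  read y, top Y: go to q0, push BY → (q0, xyyy, BY#)
  read x, top B: go to q3, push ε → (q3, yyy, Y#)
No transition applies at (q3, yyy, Y#); input not fully consumed.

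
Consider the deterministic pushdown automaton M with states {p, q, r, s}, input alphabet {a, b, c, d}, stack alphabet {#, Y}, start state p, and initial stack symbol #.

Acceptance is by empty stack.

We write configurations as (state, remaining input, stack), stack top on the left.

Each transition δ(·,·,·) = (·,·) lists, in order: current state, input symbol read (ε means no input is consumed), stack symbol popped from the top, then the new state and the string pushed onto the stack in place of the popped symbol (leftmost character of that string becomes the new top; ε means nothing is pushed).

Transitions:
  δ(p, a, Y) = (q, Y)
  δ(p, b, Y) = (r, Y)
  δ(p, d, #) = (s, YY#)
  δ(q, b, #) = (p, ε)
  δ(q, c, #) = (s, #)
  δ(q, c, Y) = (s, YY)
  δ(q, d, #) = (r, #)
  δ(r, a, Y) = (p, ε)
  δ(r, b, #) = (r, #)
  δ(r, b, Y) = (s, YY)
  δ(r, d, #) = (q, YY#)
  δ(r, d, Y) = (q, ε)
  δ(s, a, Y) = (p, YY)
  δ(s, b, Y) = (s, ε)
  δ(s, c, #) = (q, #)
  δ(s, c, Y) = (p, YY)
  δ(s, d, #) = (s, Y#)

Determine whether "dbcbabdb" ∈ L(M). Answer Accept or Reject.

(p, dbcbabdb, #) ⊢ (s, bcbabdb, YY#) ⊢ (s, cbabdb, Y#) ⊢ (p, babdb, YY#) ⊢ (r, abdb, YY#) ⊢ (p, bdb, Y#) ⊢ (r, db, Y#) ⊢ (q, b, #) ⊢ (p, ε, ε)
All input consumed and the stack is empty.

Accept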